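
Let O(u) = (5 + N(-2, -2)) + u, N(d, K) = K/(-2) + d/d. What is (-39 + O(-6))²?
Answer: 1444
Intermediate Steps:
N(d, K) = 1 - K/2 (N(d, K) = K*(-½) + 1 = -K/2 + 1 = 1 - K/2)
O(u) = 7 + u (O(u) = (5 + (1 - ½*(-2))) + u = (5 + (1 + 1)) + u = (5 + 2) + u = 7 + u)
(-39 + O(-6))² = (-39 + (7 - 6))² = (-39 + 1)² = (-38)² = 1444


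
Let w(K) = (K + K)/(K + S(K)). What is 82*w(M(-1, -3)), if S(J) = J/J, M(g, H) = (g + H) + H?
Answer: 574/3 ≈ 191.33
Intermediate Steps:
M(g, H) = g + 2*H (M(g, H) = (H + g) + H = g + 2*H)
S(J) = 1
w(K) = 2*K/(1 + K) (w(K) = (K + K)/(K + 1) = (2*K)/(1 + K) = 2*K/(1 + K))
82*w(M(-1, -3)) = 82*(2*(-1 + 2*(-3))/(1 + (-1 + 2*(-3)))) = 82*(2*(-1 - 6)/(1 + (-1 - 6))) = 82*(2*(-7)/(1 - 7)) = 82*(2*(-7)/(-6)) = 82*(2*(-7)*(-1/6)) = 82*(7/3) = 574/3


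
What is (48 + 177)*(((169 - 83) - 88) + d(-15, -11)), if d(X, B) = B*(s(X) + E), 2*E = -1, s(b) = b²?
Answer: -1112175/2 ≈ -5.5609e+5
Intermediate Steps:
E = -½ (E = (½)*(-1) = -½ ≈ -0.50000)
d(X, B) = B*(-½ + X²) (d(X, B) = B*(X² - ½) = B*(-½ + X²))
(48 + 177)*(((169 - 83) - 88) + d(-15, -11)) = (48 + 177)*(((169 - 83) - 88) - 11*(-½ + (-15)²)) = 225*((86 - 88) - 11*(-½ + 225)) = 225*(-2 - 11*449/2) = 225*(-2 - 4939/2) = 225*(-4943/2) = -1112175/2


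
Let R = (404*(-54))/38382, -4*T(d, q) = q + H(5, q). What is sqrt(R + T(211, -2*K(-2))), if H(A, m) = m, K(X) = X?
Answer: I*sqrt(105102710)/6397 ≈ 1.6026*I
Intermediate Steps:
T(d, q) = -q/2 (T(d, q) = -(q + q)/4 = -q/2)
R = -3636/6397 (R = -21816*1/38382 = -3636/6397 ≈ -0.56839)
sqrt(R + T(211, -2*K(-2))) = sqrt(-3636/6397 - (-1)*(-2)) = sqrt(-3636/6397 - 1/2*4) = sqrt(-3636/6397 - 2) = sqrt(-16430/6397) = I*sqrt(105102710)/6397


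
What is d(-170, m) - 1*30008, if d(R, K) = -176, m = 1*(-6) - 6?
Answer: -30184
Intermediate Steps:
m = -12 (m = -6 - 6 = -12)
d(-170, m) - 1*30008 = -176 - 1*30008 = -176 - 30008 = -30184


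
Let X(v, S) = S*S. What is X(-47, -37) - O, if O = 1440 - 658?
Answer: 587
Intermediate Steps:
O = 782
X(v, S) = S²
X(-47, -37) - O = (-37)² - 1*782 = 1369 - 782 = 587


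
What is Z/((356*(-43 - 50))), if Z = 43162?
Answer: -21581/16554 ≈ -1.3037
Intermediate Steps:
Z/((356*(-43 - 50))) = 43162/((356*(-43 - 50))) = 43162/((356*(-93))) = 43162/(-33108) = 43162*(-1/33108) = -21581/16554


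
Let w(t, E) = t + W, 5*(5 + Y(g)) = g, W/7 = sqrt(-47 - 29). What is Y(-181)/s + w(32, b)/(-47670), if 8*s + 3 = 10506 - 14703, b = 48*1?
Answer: 15454/198625 - I*sqrt(19)/3405 ≈ 0.077805 - 0.0012801*I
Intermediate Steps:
W = 14*I*sqrt(19) (W = 7*sqrt(-47 - 29) = 7*sqrt(-76) = 7*(2*I*sqrt(19)) = 14*I*sqrt(19) ≈ 61.025*I)
b = 48
Y(g) = -5 + g/5
w(t, E) = t + 14*I*sqrt(19)
s = -525 (s = -3/8 + (10506 - 14703)/8 = -3/8 + (1/8)*(-4197) = -3/8 - 4197/8 = -525)
Y(-181)/s + w(32, b)/(-47670) = (-5 + (1/5)*(-181))/(-525) + (32 + 14*I*sqrt(19))/(-47670) = (-5 - 181/5)*(-1/525) + (32 + 14*I*sqrt(19))*(-1/47670) = -206/5*(-1/525) + (-16/23835 - I*sqrt(19)/3405) = 206/2625 + (-16/23835 - I*sqrt(19)/3405) = 15454/198625 - I*sqrt(19)/3405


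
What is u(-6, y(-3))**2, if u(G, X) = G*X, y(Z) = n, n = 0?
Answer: 0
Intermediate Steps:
y(Z) = 0
u(-6, y(-3))**2 = (-6*0)**2 = 0**2 = 0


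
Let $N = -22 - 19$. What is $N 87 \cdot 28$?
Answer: $-99876$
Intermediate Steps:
$N = -41$ ($N = -22 - 19 = -41$)
$N 87 \cdot 28 = \left(-41\right) 87 \cdot 28 = \left(-3567\right) 28 = -99876$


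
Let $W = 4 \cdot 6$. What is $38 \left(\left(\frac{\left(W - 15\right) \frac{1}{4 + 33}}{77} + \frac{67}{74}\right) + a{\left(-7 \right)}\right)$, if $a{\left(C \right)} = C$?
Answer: $- \frac{659471}{2849} \approx -231.47$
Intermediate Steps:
$W = 24$
$38 \left(\left(\frac{\left(W - 15\right) \frac{1}{4 + 33}}{77} + \frac{67}{74}\right) + a{\left(-7 \right)}\right) = 38 \left(\left(\frac{\left(24 - 15\right) \frac{1}{4 + 33}}{77} + \frac{67}{74}\right) - 7\right) = 38 \left(\left(\frac{9}{37} \cdot \frac{1}{77} + 67 \cdot \frac{1}{74}\right) - 7\right) = 38 \left(\left(9 \cdot \frac{1}{37} \cdot \frac{1}{77} + \frac{67}{74}\right) - 7\right) = 38 \left(\left(\frac{9}{37} \cdot \frac{1}{77} + \frac{67}{74}\right) - 7\right) = 38 \left(\left(\frac{9}{2849} + \frac{67}{74}\right) - 7\right) = 38 \left(\frac{5177}{5698} - 7\right) = 38 \left(- \frac{34709}{5698}\right) = - \frac{659471}{2849}$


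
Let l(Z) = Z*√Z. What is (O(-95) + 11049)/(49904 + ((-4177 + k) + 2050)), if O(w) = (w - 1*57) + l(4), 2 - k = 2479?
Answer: 727/3020 ≈ 0.24073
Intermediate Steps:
k = -2477 (k = 2 - 1*2479 = 2 - 2479 = -2477)
l(Z) = Z^(3/2)
O(w) = -49 + w (O(w) = (w - 1*57) + 4^(3/2) = (w - 57) + 8 = (-57 + w) + 8 = -49 + w)
(O(-95) + 11049)/(49904 + ((-4177 + k) + 2050)) = ((-49 - 95) + 11049)/(49904 + ((-4177 - 2477) + 2050)) = (-144 + 11049)/(49904 + (-6654 + 2050)) = 10905/(49904 - 4604) = 10905/45300 = 10905*(1/45300) = 727/3020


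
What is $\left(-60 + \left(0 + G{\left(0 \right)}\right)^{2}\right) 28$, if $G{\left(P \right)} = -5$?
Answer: $-980$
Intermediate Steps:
$\left(-60 + \left(0 + G{\left(0 \right)}\right)^{2}\right) 28 = \left(-60 + \left(0 - 5\right)^{2}\right) 28 = \left(-60 + \left(-5\right)^{2}\right) 28 = \left(-60 + 25\right) 28 = \left(-35\right) 28 = -980$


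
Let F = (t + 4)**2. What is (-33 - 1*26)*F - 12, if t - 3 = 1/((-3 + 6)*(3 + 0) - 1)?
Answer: -192459/64 ≈ -3007.2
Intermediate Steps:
t = 25/8 (t = 3 + 1/((-3 + 6)*(3 + 0) - 1) = 3 + 1/(3*3 - 1) = 3 + 1/(9 - 1) = 3 + 1/8 = 25/8 ≈ 3.1250)
F = 3249/64 (F = (25/8 + 4)**2 = (57/8)**2 = 3249/64 ≈ 50.766)
(-33 - 1*26)*F - 12 = (-33 - 1*26)*(3249/64) - 12 = (-33 - 26)*(3249/64) - 12 = -59*3249/64 - 12 = -191691/64 - 12 = -192459/64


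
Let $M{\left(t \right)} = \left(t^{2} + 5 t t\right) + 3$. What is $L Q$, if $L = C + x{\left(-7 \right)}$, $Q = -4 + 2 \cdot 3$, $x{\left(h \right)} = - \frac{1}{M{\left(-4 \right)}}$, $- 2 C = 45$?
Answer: $- \frac{4457}{99} \approx -45.02$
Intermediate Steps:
$M{\left(t \right)} = 3 + 6 t^{2}$ ($M{\left(t \right)} = \left(t^{2} + 5 t^{2}\right) + 3 = 6 t^{2} + 3 = 3 + 6 t^{2}$)
$C = - \frac{45}{2}$ ($C = \left(- \frac{1}{2}\right) 45 = - \frac{45}{2} \approx -22.5$)
$x{\left(h \right)} = - \frac{1}{99}$ ($x{\left(h \right)} = - \frac{1}{3 + 6 \left(-4\right)^{2}} = - \frac{1}{3 + 6 \cdot 16} = - \frac{1}{3 + 96} = - \frac{1}{99}$)
$Q = 2$ ($Q = -4 + 6 = 2$)
$L = - \frac{4457}{198}$ ($L = - \frac{45}{2} - \frac{1}{99} = - \frac{4457}{198} \approx -22.51$)
$L Q = \left(- \frac{4457}{198}\right) 2 = - \frac{4457}{99}$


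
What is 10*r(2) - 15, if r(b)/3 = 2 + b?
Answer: 105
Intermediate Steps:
r(b) = 6 + 3*b (r(b) = 3*(2 + b) = 6 + 3*b)
10*r(2) - 15 = 10*(6 + 3*2) - 15 = 10*(6 + 6) - 15 = 10*12 - 15 = 120 - 15 = 105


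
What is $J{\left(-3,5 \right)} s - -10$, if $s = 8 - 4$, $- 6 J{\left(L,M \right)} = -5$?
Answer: $\frac{40}{3} \approx 13.333$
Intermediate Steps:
$J{\left(L,M \right)} = \frac{5}{6}$ ($J{\left(L,M \right)} = \left(- \frac{1}{6}\right) \left(-5\right) = \frac{5}{6}$)
$s = 4$
$J{\left(-3,5 \right)} s - -10 = \frac{5}{6} \cdot 4 - -10 = \frac{10}{3} + 10 = \frac{40}{3}$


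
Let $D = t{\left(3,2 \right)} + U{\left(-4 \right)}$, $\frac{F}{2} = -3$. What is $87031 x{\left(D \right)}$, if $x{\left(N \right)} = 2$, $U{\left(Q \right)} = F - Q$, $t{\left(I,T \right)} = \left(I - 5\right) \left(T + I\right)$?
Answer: $174062$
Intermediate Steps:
$F = -6$ ($F = 2 \left(-3\right) = -6$)
$t{\left(I,T \right)} = \left(-5 + I\right) \left(I + T\right)$
$U{\left(Q \right)} = -6 - Q$
$D = -12$ ($D = \left(3^{2} - 15 - 10 + 3 \cdot 2\right) - 2 = \left(9 - 15 - 10 + 6\right) + \left(-6 + 4\right) = -10 - 2 = -12$)
$87031 x{\left(D \right)} = 87031 \cdot 2 = 174062$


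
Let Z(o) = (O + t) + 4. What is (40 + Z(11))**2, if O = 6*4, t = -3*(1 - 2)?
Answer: 5041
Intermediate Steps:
t = 3 (t = -3*(-1) = 3)
O = 24
Z(o) = 31 (Z(o) = (24 + 3) + 4 = 27 + 4 = 31)
(40 + Z(11))**2 = (40 + 31)**2 = 71**2 = 5041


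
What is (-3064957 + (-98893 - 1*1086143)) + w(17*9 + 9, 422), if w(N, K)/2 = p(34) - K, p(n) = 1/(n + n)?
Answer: -144528457/34 ≈ -4.2508e+6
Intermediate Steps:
p(n) = 1/(2*n)
w(N, K) = 1/34 - 2*K (w(N, K) = 2*((½)/34 - K) = 2*((½)*(1/34) - K) = 2*(1/68 - K) = 1/34 - 2*K)
(-3064957 + (-98893 - 1*1086143)) + w(17*9 + 9, 422) = (-3064957 + (-98893 - 1*1086143)) + (1/34 - 2*422) = (-3064957 + (-98893 - 1086143)) + (1/34 - 844) = (-3064957 - 1185036) - 28695/34 = -4249993 - 28695/34 = -144528457/34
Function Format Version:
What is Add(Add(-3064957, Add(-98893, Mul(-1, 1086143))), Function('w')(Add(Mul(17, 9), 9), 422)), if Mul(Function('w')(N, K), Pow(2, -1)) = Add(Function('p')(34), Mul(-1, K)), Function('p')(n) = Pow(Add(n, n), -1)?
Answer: Rational(-144528457, 34) ≈ -4.2508e+6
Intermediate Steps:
Function('p')(n) = Mul(Rational(1, 2), Pow(n, -1)) (Function('p')(n) = Pow(Mul(2, n), -1) = Mul(Rational(1, 2), Pow(n, -1)))
Function('w')(N, K) = Add(Rational(1, 34), Mul(-2, K)) (Function('w')(N, K) = Mul(2, Add(Mul(Rational(1, 2), Pow(34, -1)), Mul(-1, K))) = Mul(2, Add(Mul(Rational(1, 2), Rational(1, 34)), Mul(-1, K))) = Mul(2, Add(Rational(1, 68), Mul(-1, K))) = Add(Rational(1, 34), Mul(-2, K)))
Add(Add(-3064957, Add(-98893, Mul(-1, 1086143))), Function('w')(Add(Mul(17, 9), 9), 422)) = Add(Add(-3064957, Add(-98893, Mul(-1, 1086143))), Add(Rational(1, 34), Mul(-2, 422))) = Add(Add(-3064957, Add(-98893, -1086143)), Add(Rational(1, 34), -844)) = Add(Add(-3064957, -1185036), Rational(-28695, 34)) = Add(-4249993, Rational(-28695, 34)) = Rational(-144528457, 34)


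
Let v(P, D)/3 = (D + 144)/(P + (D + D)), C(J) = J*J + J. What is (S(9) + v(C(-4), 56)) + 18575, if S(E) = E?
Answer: 576254/31 ≈ 18589.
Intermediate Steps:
C(J) = J + J² (C(J) = J² + J = J + J²)
v(P, D) = 3*(144 + D)/(P + 2*D) (v(P, D) = 3*((D + 144)/(P + (D + D))) = 3*((144 + D)/(P + 2*D)) = 3*(144 + D)/(P + 2*D))
(S(9) + v(C(-4), 56)) + 18575 = (9 + 3*(144 + 56)/(-4*(1 - 4) + 2*56)) + 18575 = (9 + 3*200/(-4*(-3) + 112)) + 18575 = (9 + 3*200/(12 + 112)) + 18575 = (9 + 3*200/124) + 18575 = (9 + 3*(1/124)*200) + 18575 = (9 + 150/31) + 18575 = 429/31 + 18575 = 576254/31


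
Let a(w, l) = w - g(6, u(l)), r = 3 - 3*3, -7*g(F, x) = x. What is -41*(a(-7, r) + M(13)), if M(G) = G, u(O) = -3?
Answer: -1599/7 ≈ -228.43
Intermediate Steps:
g(F, x) = -x/7
r = -6 (r = 3 - 9 = -6)
a(w, l) = -3/7 + w (a(w, l) = w - (-1)*(-3)/7 = w - 1*3/7 = w - 3/7 = -3/7 + w)
-41*(a(-7, r) + M(13)) = -41*((-3/7 - 7) + 13) = -41*(-52/7 + 13) = -41*39/7 = -1599/7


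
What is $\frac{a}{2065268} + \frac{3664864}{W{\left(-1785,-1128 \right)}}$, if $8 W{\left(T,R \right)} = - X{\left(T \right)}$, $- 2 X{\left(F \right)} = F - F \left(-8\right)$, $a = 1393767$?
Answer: $- \frac{17297204375711}{4739790060} \approx -3649.4$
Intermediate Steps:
$X{\left(F \right)} = - \frac{9 F}{2}$ ($X{\left(F \right)} = - \frac{F - F \left(-8\right)}{2} = - \frac{F - - 8 F}{2} = - \frac{F + 8 F}{2} = - \frac{9 F}{2}$)
$W{\left(T,R \right)} = \frac{9 T}{16}$ ($W{\left(T,R \right)} = \frac{\left(-1\right) \left(- \frac{9 T}{2}\right)}{8} = \frac{\frac{9}{2} T}{8} = \frac{9 T}{16}$)
$\frac{a}{2065268} + \frac{3664864}{W{\left(-1785,-1128 \right)}} = \frac{1393767}{2065268} + \frac{3664864}{\frac{9}{16} \left(-1785\right)} = 1393767 \cdot \frac{1}{2065268} + \frac{3664864}{- \frac{16065}{16}} = \frac{1393767}{2065268} + 3664864 \left(- \frac{16}{16065}\right) = \frac{1393767}{2065268} - \frac{8376832}{2295} = - \frac{17297204375711}{4739790060}$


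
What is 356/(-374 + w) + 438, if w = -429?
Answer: 351358/803 ≈ 437.56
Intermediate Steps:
356/(-374 + w) + 438 = 356/(-374 - 429) + 438 = 356/(-803) + 438 = 356*(-1/803) + 438 = -356/803 + 438 = 351358/803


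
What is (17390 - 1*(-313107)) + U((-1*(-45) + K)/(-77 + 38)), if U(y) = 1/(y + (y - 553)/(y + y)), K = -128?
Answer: 136180955116/412049 ≈ 3.3050e+5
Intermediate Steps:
U(y) = 1/(y + (-553 + y)/(2*y)) (U(y) = 1/(y + (-553 + y)/((2*y))) = 1/(y + (-553 + y)*(1/(2*y))) = 1/(y + (-553 + y)/(2*y)))
(17390 - 1*(-313107)) + U((-1*(-45) + K)/(-77 + 38)) = (17390 - 1*(-313107)) + 2*((-1*(-45) - 128)/(-77 + 38))/(-553 + (-1*(-45) - 128)/(-77 + 38) + 2*((-1*(-45) - 128)/(-77 + 38))²) = (17390 + 313107) + 2*((45 - 128)/(-39))/(-553 + (45 - 128)/(-39) + 2*((45 - 128)/(-39))²) = 330497 + 2*(-83*(-1/39))/(-553 - 83*(-1/39) + 2*(-83*(-1/39))²) = 330497 + 2*(83/39)/(-553 + 83/39 + 2*(83/39)²) = 330497 + 2*(83/39)/(-553 + 83/39 + 2*(6889/1521)) = 330497 + 2*(83/39)/(-553 + 83/39 + 13778/1521) = 330497 + 2*(83/39)/(-824098/1521) = 330497 + 2*(83/39)*(-1521/824098) = 330497 - 3237/412049 = 136180955116/412049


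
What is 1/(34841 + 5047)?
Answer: 1/39888 ≈ 2.5070e-5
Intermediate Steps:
1/(34841 + 5047) = 1/39888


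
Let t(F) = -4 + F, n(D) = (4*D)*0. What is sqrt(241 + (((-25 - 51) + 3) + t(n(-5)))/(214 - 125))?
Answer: 2*sqrt(475527)/89 ≈ 15.496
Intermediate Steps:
n(D) = 0
sqrt(241 + (((-25 - 51) + 3) + t(n(-5)))/(214 - 125)) = sqrt(241 + (((-25 - 51) + 3) + (-4 + 0))/(214 - 125)) = sqrt(241 + ((-76 + 3) - 4)/89) = sqrt(241 + (-73 - 4)*(1/89)) = sqrt(241 - 77*1/89) = sqrt(241 - 77/89) = sqrt(21372/89) = 2*sqrt(475527)/89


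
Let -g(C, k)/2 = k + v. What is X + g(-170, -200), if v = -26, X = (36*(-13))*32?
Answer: -14524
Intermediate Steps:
X = -14976 (X = -468*32 = -14976)
g(C, k) = 52 - 2*k (g(C, k) = -2*(k - 26) = -2*(-26 + k) = 52 - 2*k)
X + g(-170, -200) = -14976 + (52 - 2*(-200)) = -14976 + (52 + 400) = -14976 + 452 = -14524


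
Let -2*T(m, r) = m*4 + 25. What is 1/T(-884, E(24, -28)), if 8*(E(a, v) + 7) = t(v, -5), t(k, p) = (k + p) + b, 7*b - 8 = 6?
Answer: 2/3511 ≈ 0.00056964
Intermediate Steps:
b = 2 (b = 8/7 + (⅐)*6 = 8/7 + 6/7 = 2)
t(k, p) = 2 + k + p (t(k, p) = (k + p) + 2 = 2 + k + p)
E(a, v) = -59/8 + v/8 (E(a, v) = -7 + (2 + v - 5)/8 = -7 + (-3 + v)/8 = -7 + (-3/8 + v/8) = -59/8 + v/8)
T(m, r) = -25/2 - 2*m (T(m, r) = -(m*4 + 25)/2 = -(4*m + 25)/2 = -(25 + 4*m)/2 = -25/2 - 2*m)
1/T(-884, E(24, -28)) = 1/(-25/2 - 2*(-884)) = 1/(-25/2 + 1768) = 1/(3511/2) = 2/3511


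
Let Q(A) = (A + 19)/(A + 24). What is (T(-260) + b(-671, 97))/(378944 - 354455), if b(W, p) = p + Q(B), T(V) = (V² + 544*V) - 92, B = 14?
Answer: -2805697/930582 ≈ -3.0150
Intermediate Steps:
T(V) = -92 + V² + 544*V
Q(A) = (19 + A)/(24 + A)
b(W, p) = 33/38 + p (b(W, p) = p + (19 + 14)/(24 + 14) = p + 33/38 = 33/38 + p)
(T(-260) + b(-671, 97))/(378944 - 354455) = ((-92 + (-260)² + 544*(-260)) + (33/38 + 97))/(378944 - 354455) = ((-92 + 67600 - 141440) + 3719/38)/24489 = (-73932 + 3719/38)*(1/24489) = -2805697/38*1/24489 = -2805697/930582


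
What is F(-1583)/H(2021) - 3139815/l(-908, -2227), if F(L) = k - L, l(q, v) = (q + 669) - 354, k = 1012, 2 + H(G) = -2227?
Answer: 2332369600/440599 ≈ 5293.6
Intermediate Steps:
H(G) = -2229 (H(G) = -2 - 2227 = -2229)
l(q, v) = 315 + q (l(q, v) = (669 + q) - 354 = 315 + q)
F(L) = 1012 - L
F(-1583)/H(2021) - 3139815/l(-908, -2227) = (1012 - 1*(-1583))/(-2229) - 3139815/(315 - 908) = (1012 + 1583)*(-1/2229) - 3139815/(-593) = 2595*(-1/2229) - 3139815*(-1/593) = -865/743 + 3139815/593 = 2332369600/440599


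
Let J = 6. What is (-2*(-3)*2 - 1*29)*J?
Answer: -102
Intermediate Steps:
(-2*(-3)*2 - 1*29)*J = (-2*(-3)*2 - 1*29)*6 = (6*2 - 29)*6 = (12 - 29)*6 = -17*6 = -102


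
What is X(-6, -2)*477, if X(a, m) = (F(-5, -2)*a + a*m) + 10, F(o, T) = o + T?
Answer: 30528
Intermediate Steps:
F(o, T) = T + o
X(a, m) = 10 - 7*a + a*m (X(a, m) = ((-2 - 5)*a + a*m) + 10 = (-7*a + a*m) + 10 = 10 - 7*a + a*m)
X(-6, -2)*477 = (10 - 7*(-6) - 6*(-2))*477 = (10 + 42 + 12)*477 = 64*477 = 30528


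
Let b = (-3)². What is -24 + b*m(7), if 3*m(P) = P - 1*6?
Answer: -21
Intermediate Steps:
m(P) = -2 + P/3 (m(P) = (P - 1*6)/3 = (P - 6)/3 = (-6 + P)/3 = -2 + P/3)
b = 9
-24 + b*m(7) = -24 + 9*(-2 + (⅓)*7) = -24 + 9*(-2 + 7/3) = -24 + 9*(⅓) = -24 + 3 = -21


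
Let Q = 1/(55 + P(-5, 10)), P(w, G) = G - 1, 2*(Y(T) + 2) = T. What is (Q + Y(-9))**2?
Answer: 172225/4096 ≈ 42.047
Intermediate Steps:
Y(T) = -2 + T/2
P(w, G) = -1 + G
Q = 1/64 (Q = 1/(55 + (-1 + 10)) = 1/(55 + 9) = 1/64 ≈ 0.015625)
(Q + Y(-9))**2 = (1/64 + (-2 + (1/2)*(-9)))**2 = (1/64 + (-2 - 9/2))**2 = (1/64 - 13/2)**2 = (-415/64)**2 = 172225/4096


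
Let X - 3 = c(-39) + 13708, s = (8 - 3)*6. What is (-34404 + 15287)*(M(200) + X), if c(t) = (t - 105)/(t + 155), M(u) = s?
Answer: -7617226001/29 ≈ -2.6266e+8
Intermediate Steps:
s = 30 (s = 5*6 = 30)
M(u) = 30
c(t) = (-105 + t)/(155 + t)
X = 397583/29 (X = 3 + ((-105 - 39)/(155 - 39) + 13708) = 3 + (-144/116 + 13708) = 3 + ((1/116)*(-144) + 13708) = 3 + (-36/29 + 13708) = 3 + 397496/29 = 397583/29 ≈ 13710.)
(-34404 + 15287)*(M(200) + X) = (-34404 + 15287)*(30 + 397583/29) = -19117*398453/29 = -7617226001/29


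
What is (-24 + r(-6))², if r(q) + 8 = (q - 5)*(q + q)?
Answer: 10000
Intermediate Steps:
r(q) = -8 + 2*q*(-5 + q) (r(q) = -8 + (q - 5)*(q + q) = -8 + (-5 + q)*(2*q) = -8 + 2*q*(-5 + q))
(-24 + r(-6))² = (-24 + (-8 - 10*(-6) + 2*(-6)²))² = (-24 + (-8 + 60 + 2*36))² = (-24 + (-8 + 60 + 72))² = (-24 + 124)² = 100² = 10000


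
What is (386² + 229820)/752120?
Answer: 47352/94015 ≈ 0.50366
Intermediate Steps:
(386² + 229820)/752120 = (148996 + 229820)*(1/752120) = 378816*(1/752120) = 47352/94015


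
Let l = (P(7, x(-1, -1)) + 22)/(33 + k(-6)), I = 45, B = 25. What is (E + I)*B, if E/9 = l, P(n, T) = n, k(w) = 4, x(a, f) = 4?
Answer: 48150/37 ≈ 1301.4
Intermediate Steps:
l = 29/37 (l = (7 + 22)/(33 + 4) = 29/37 ≈ 0.78378)
E = 261/37 (E = 9*(29/37) = 261/37 ≈ 7.0541)
(E + I)*B = (261/37 + 45)*25 = (1926/37)*25 = 48150/37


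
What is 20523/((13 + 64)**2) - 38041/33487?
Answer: 461708612/198544423 ≈ 2.3255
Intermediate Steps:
20523/((13 + 64)**2) - 38041/33487 = 20523/(77**2) - 38041*1/33487 = 20523/5929 - 38041/33487 = 461708612/198544423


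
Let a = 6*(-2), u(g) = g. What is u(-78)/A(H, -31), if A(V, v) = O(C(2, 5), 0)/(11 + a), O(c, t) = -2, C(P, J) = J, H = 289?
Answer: -39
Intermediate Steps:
a = -12
A(V, v) = 2 (A(V, v) = -2/(11 - 12) = -2/(-1) = -1*(-2) = 2)
u(-78)/A(H, -31) = -78/2 = -78*½ = -39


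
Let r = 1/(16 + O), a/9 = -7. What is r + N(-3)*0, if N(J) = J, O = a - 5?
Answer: -1/52 ≈ -0.019231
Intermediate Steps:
a = -63 (a = 9*(-7) = -63)
O = -68 (O = -63 - 5 = -68)
r = -1/52 (r = 1/(16 - 68) = 1/(-52) = -1/52 ≈ -0.019231)
r + N(-3)*0 = -1/52 - 3*0 = -1/52 + 0 = -1/52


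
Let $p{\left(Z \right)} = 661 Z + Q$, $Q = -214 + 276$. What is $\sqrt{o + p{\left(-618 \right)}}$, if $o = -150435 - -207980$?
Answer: $i \sqrt{350891} \approx 592.36 i$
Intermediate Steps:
$o = 57545$ ($o = -150435 + 207980 = 57545$)
$Q = 62$
$p{\left(Z \right)} = 62 + 661 Z$ ($p{\left(Z \right)} = 661 Z + 62 = 62 + 661 Z$)
$\sqrt{o + p{\left(-618 \right)}} = \sqrt{57545 + \left(62 + 661 \left(-618\right)\right)} = \sqrt{57545 + \left(62 - 408498\right)} = \sqrt{57545 - 408436} = \sqrt{-350891} = i \sqrt{350891}$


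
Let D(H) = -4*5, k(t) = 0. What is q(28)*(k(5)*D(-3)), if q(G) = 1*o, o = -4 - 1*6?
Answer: 0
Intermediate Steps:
o = -10 (o = -4 - 6 = -10)
D(H) = -20
q(G) = -10 (q(G) = 1*(-10) = -10)
q(28)*(k(5)*D(-3)) = -0*(-20) = -10*0 = 0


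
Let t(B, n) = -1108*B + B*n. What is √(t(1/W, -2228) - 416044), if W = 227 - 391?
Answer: I*√699335770/41 ≈ 645.0*I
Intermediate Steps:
W = -164
√(t(1/W, -2228) - 416044) = √((-1108 - 2228)/(-164) - 416044) = √(-1/164*(-3336) - 416044) = √(834/41 - 416044) = √(-17056970/41) = I*√699335770/41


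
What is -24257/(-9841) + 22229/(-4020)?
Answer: -121242449/39560820 ≈ -3.0647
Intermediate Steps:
-24257/(-9841) + 22229/(-4020) = -24257*(-1/9841) + 22229*(-1/4020) = 24257/9841 - 22229/4020 = -121242449/39560820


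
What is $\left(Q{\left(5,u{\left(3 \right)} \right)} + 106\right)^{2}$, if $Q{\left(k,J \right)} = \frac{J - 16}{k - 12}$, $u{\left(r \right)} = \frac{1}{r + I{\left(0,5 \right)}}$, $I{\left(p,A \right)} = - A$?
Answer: $\frac{2301289}{196} \approx 11741.0$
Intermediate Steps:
$u{\left(r \right)} = \frac{1}{-5 + r}$ ($u{\left(r \right)} = \frac{1}{r - 5} = \frac{1}{-5 + r}$)
$Q{\left(k,J \right)} = \frac{-16 + J}{-12 + k}$
$\left(Q{\left(5,u{\left(3 \right)} \right)} + 106\right)^{2} = \left(\frac{-16 + \frac{1}{-5 + 3}}{-12 + 5} + 106\right)^{2} = \left(\frac{-16 + \frac{1}{-2}}{-7} + 106\right)^{2} = \left(- \frac{-16 - \frac{1}{2}}{7} + 106\right)^{2} = \left(\left(- \frac{1}{7}\right) \left(- \frac{33}{2}\right) + 106\right)^{2} = \left(\frac{33}{14} + 106\right)^{2} = \left(\frac{1517}{14}\right)^{2} = \frac{2301289}{196}$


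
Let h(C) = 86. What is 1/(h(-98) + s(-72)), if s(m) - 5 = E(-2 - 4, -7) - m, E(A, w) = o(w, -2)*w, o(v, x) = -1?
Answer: 1/170 ≈ 0.0058824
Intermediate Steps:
E(A, w) = -w
s(m) = 12 - m (s(m) = 5 + (-1*(-7) - m) = 5 + (7 - m) = 12 - m)
1/(h(-98) + s(-72)) = 1/(86 + (12 - 1*(-72))) = 1/(86 + (12 + 72)) = 1/(86 + 84) = 1/170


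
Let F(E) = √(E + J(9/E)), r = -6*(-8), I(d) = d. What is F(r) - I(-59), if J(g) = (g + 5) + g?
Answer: 59 + √854/4 ≈ 66.306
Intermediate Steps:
r = 48
J(g) = 5 + 2*g (J(g) = (5 + g) + g = 5 + 2*g)
F(E) = √(5 + E + 18/E) (F(E) = √(E + (5 + 2*(9/E))) = √(E + (5 + 18/E)) = √(5 + E + 18/E))
F(r) - I(-59) = √(5 + 48 + 18/48) - 1*(-59) = √(5 + 48 + 18*(1/48)) + 59 = √(5 + 48 + 3/8) + 59 = √(427/8) + 59 = √854/4 + 59 = 59 + √854/4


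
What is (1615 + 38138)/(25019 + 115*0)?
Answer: 39753/25019 ≈ 1.5889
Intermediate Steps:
(1615 + 38138)/(25019 + 115*0) = 39753/(25019 + 0) = 39753/25019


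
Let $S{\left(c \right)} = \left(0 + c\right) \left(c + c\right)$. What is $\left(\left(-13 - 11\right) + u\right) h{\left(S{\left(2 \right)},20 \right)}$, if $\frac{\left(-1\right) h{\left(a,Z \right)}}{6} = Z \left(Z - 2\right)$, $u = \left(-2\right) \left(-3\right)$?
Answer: $38880$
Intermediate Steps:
$u = 6$
$S{\left(c \right)} = 2 c^{2}$ ($S{\left(c \right)} = c 2 c = 2 c^{2}$)
$h{\left(a,Z \right)} = - 6 Z \left(-2 + Z\right)$ ($h{\left(a,Z \right)} = - 6 Z \left(Z - 2\right) = - 6 Z \left(-2 + Z\right)$)
$\left(\left(-13 - 11\right) + u\right) h{\left(S{\left(2 \right)},20 \right)} = \left(\left(-13 - 11\right) + 6\right) 6 \cdot 20 \left(2 - 20\right) = \left(-24 + 6\right) 6 \cdot 20 \left(2 - 20\right) = - 18 \cdot 6 \cdot 20 \left(-18\right) = \left(-18\right) \left(-2160\right) = 38880$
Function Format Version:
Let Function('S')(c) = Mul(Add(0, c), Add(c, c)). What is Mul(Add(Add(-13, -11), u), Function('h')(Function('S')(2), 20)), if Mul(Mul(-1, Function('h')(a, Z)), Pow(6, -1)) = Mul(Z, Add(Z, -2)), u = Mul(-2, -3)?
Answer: 38880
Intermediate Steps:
u = 6
Function('S')(c) = Mul(2, Pow(c, 2)) (Function('S')(c) = Mul(c, Mul(2, c)) = Mul(2, Pow(c, 2)))
Function('h')(a, Z) = Mul(-6, Z, Add(-2, Z)) (Function('h')(a, Z) = Mul(-6, Mul(Z, Add(Z, -2))) = Mul(-6, Mul(Z, Add(-2, Z))) = Mul(-6, Z, Add(-2, Z)))
Mul(Add(Add(-13, -11), u), Function('h')(Function('S')(2), 20)) = Mul(Add(Add(-13, -11), 6), Mul(6, 20, Add(2, Mul(-1, 20)))) = Mul(Add(-24, 6), Mul(6, 20, Add(2, -20))) = Mul(-18, Mul(6, 20, -18)) = Mul(-18, -2160) = 38880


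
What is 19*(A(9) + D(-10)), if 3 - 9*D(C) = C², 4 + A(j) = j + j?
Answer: 551/9 ≈ 61.222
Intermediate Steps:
A(j) = -4 + 2*j (A(j) = -4 + (j + j) = -4 + 2*j)
D(C) = ⅓ - C²/9
19*(A(9) + D(-10)) = 19*((-4 + 2*9) + (⅓ - ⅑*(-10)²)) = 19*((-4 + 18) + (⅓ - ⅑*100)) = 19*(14 + (⅓ - 100/9)) = 19*(14 - 97/9) = 19*(29/9) = 551/9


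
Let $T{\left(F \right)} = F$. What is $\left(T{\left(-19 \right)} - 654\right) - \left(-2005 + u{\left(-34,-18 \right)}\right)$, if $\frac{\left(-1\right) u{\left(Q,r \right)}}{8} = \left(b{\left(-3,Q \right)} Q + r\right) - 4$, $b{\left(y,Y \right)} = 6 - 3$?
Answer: $340$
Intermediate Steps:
$b{\left(y,Y \right)} = 3$ ($b{\left(y,Y \right)} = 6 - 3 = 3$)
$u{\left(Q,r \right)} = 32 - 24 Q - 8 r$ ($u{\left(Q,r \right)} = - 8 \left(\left(3 Q + r\right) - 4\right) = - 8 \left(\left(r + 3 Q\right) - 4\right) = - 8 \left(-4 + r + 3 Q\right) = 32 - 24 Q - 8 r$)
$\left(T{\left(-19 \right)} - 654\right) - \left(-2005 + u{\left(-34,-18 \right)}\right) = \left(-19 - 654\right) - \left(-1973 + 144 + 816\right) = \left(-19 - 654\right) + \left(2005 - \left(32 + 816 + 144\right)\right) = -673 + \left(2005 - 992\right) = -673 + 1013 = 340$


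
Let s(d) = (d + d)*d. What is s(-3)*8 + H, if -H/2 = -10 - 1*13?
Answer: 190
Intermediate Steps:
H = 46 (H = -2*(-10 - 1*13) = -2*(-10 - 13) = -2*(-23) = 46)
s(d) = 2*d**2 (s(d) = (2*d)*d = 2*d**2)
s(-3)*8 + H = (2*(-3)**2)*8 + 46 = (2*9)*8 + 46 = 18*8 + 46 = 144 + 46 = 190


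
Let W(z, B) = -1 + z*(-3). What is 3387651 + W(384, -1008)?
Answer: 3386498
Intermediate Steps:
W(z, B) = -1 - 3*z
3387651 + W(384, -1008) = 3387651 + (-1 - 3*384) = 3387651 + (-1 - 1152) = 3387651 - 1153 = 3386498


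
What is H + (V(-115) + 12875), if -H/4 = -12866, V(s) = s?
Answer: 64224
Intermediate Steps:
H = 51464 (H = -4*(-12866) = 51464)
H + (V(-115) + 12875) = 51464 + (-115 + 12875) = 51464 + 12760 = 64224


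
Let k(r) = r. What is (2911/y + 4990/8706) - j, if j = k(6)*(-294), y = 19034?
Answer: 146216384941/82855002 ≈ 1764.7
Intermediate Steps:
j = -1764 (j = 6*(-294) = -1764)
(2911/y + 4990/8706) - j = (2911/19034 + 4990/8706) - 1*(-1764) = (2911*(1/19034) + 4990*(1/8706)) + 1764 = (2911/19034 + 2495/4353) + 1764 = 60161413/82855002 + 1764 = 146216384941/82855002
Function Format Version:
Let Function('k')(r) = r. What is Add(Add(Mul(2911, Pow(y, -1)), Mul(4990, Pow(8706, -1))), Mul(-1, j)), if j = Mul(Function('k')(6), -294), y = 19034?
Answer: Rational(146216384941, 82855002) ≈ 1764.7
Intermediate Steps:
j = -1764 (j = Mul(6, -294) = -1764)
Add(Add(Mul(2911, Pow(y, -1)), Mul(4990, Pow(8706, -1))), Mul(-1, j)) = Add(Add(Mul(2911, Pow(19034, -1)), Mul(4990, Pow(8706, -1))), Mul(-1, -1764)) = Add(Add(Mul(2911, Rational(1, 19034)), Mul(4990, Rational(1, 8706))), 1764) = Add(Add(Rational(2911, 19034), Rational(2495, 4353)), 1764) = Add(Rational(60161413, 82855002), 1764) = Rational(146216384941, 82855002)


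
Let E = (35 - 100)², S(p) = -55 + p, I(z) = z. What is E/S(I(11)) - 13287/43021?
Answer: -16577123/172084 ≈ -96.332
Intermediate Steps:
E = 4225 (E = (-65)² = 4225)
E/S(I(11)) - 13287/43021 = 4225/(-55 + 11) - 13287/43021 = 4225/(-44) - 13287*1/43021 = 4225*(-1/44) - 13287/43021 = -4225/44 - 13287/43021 = -16577123/172084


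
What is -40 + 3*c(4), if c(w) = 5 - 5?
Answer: -40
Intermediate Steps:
c(w) = 0
-40 + 3*c(4) = -40 + 3*0 = -40 + 0 = -40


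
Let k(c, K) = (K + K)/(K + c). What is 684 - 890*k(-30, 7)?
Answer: 28192/23 ≈ 1225.7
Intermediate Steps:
k(c, K) = 2*K/(K + c) (k(c, K) = (2*K)/(K + c) = 2*K/(K + c))
684 - 890*k(-30, 7) = 684 - 1780*7/(7 - 30) = 684 - 1780*7/(-23) = 684 - 1780*7*(-1)/23 = 684 - 890*(-14/23) = 684 + 12460/23 = 28192/23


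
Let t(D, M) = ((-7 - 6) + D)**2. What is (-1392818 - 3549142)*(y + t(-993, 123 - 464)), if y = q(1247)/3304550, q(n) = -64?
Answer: -1652751327904076256/330455 ≈ -5.0014e+12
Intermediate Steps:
y = -32/1652275 (y = -64/3304550 = -64*1/3304550 = -32/1652275 ≈ -1.9367e-5)
t(D, M) = (-13 + D)**2
(-1392818 - 3549142)*(y + t(-993, 123 - 464)) = (-1392818 - 3549142)*(-32/1652275 + (-13 - 993)**2) = -4941960*(-32/1652275 + (-1006)**2) = -4941960*(-32/1652275 + 1012036) = -4941960*1672161781868/1652275 = -1652751327904076256/330455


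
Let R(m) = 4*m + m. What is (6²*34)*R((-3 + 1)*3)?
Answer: -36720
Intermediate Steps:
R(m) = 5*m
(6²*34)*R((-3 + 1)*3) = (6²*34)*(5*((-3 + 1)*3)) = (36*34)*(5*(-2*3)) = 1224*(5*(-6)) = 1224*(-30) = -36720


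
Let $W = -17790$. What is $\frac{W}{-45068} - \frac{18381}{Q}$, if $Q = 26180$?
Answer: $- \frac{13899}{45220} \approx -0.30736$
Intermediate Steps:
$\frac{W}{-45068} - \frac{18381}{Q} = - \frac{17790}{-45068} - \frac{18381}{26180} = \left(-17790\right) \left(- \frac{1}{45068}\right) - \frac{1671}{2380} = \frac{15}{38} - \frac{1671}{2380} = - \frac{13899}{45220}$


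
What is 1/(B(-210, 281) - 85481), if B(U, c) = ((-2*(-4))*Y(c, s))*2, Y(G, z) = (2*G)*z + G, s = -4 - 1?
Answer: -1/125945 ≈ -7.9400e-6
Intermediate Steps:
s = -5
Y(G, z) = G + 2*G*z (Y(G, z) = 2*G*z + G = G + 2*G*z)
B(U, c) = -144*c (B(U, c) = ((-2*(-4))*(c*(1 + 2*(-5))))*2 = (8*(c*(1 - 10)))*2 = (8*(c*(-9)))*2 = (8*(-9*c))*2 = -72*c*2 = -144*c)
1/(B(-210, 281) - 85481) = 1/(-144*281 - 85481) = 1/(-40464 - 85481) = 1/(-125945) = -1/125945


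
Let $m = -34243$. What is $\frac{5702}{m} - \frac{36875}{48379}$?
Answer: $- \frac{1538567683}{1656642097} \approx -0.92873$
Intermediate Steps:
$\frac{5702}{m} - \frac{36875}{48379} = \frac{5702}{-34243} - \frac{36875}{48379} = 5702 \left(- \frac{1}{34243}\right) - \frac{36875}{48379} = - \frac{5702}{34243} - \frac{36875}{48379} = - \frac{1538567683}{1656642097}$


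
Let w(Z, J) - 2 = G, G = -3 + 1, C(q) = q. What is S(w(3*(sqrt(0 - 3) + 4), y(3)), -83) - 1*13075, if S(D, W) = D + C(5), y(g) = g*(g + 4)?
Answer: -13070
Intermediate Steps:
y(g) = g*(4 + g)
G = -2
w(Z, J) = 0 (w(Z, J) = 2 - 2 = 0)
S(D, W) = 5 + D (S(D, W) = D + 5 = 5 + D)
S(w(3*(sqrt(0 - 3) + 4), y(3)), -83) - 1*13075 = (5 + 0) - 1*13075 = 5 - 13075 = -13070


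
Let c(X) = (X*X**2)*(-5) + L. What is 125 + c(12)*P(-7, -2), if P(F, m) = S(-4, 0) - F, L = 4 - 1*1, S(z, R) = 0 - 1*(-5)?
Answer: -103519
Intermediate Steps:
S(z, R) = 5 (S(z, R) = 0 + 5 = 5)
L = 3 (L = 4 - 1 = 3)
P(F, m) = 5 - F
c(X) = 3 - 5*X**3 (c(X) = (X*X**2)*(-5) + 3 = X**3*(-5) + 3 = -5*X**3 + 3 = 3 - 5*X**3)
125 + c(12)*P(-7, -2) = 125 + (3 - 5*12**3)*(5 - 1*(-7)) = 125 + (3 - 5*1728)*(5 + 7) = 125 + (3 - 8640)*12 = 125 - 8637*12 = 125 - 103644 = -103519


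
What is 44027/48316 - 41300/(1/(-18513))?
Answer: 36941780704427/48316 ≈ 7.6459e+8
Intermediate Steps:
44027/48316 - 41300/(1/(-18513)) = 44027*(1/48316) - 41300/(-1/18513) = 44027/48316 - 41300*(-18513) = 44027/48316 + 764586900 = 36941780704427/48316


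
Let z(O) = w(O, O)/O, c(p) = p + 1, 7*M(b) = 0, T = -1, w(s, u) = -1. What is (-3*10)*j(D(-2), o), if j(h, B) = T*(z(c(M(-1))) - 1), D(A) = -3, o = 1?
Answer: -60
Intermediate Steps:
M(b) = 0 (M(b) = (⅐)*0 = 0)
c(p) = 1 + p
z(O) = -1/O
j(h, B) = 2 (j(h, B) = -(-1/(1 + 0) - 1) = -(-1/1 - 1) = -(-1*1 - 1) = -(-1 - 1) = -1*(-2) = 2)
(-3*10)*j(D(-2), o) = -3*10*2 = -30*2 = -60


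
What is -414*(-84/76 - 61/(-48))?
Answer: -10419/152 ≈ -68.546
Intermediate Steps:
-414*(-84/76 - 61/(-48)) = -414*(-84*1/76 - 61*(-1/48)) = -414*(-21/19 + 61/48) = -414*151/912 = -10419/152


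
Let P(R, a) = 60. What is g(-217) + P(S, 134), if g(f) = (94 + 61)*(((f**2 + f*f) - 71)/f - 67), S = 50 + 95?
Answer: -542810/7 ≈ -77544.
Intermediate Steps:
S = 145
g(f) = -10385 + 155*(-71 + 2*f**2)/f (g(f) = 155*(((f**2 + f**2) - 71)/f - 67) = 155*((2*f**2 - 71)/f - 67) = 155*((-71 + 2*f**2)/f - 67) = 155*(-67 + (-71 + 2*f**2)/f) = -10385 + 155*(-71 + 2*f**2)/f)
g(-217) + P(S, 134) = (-10385 - 11005/(-217) + 310*(-217)) + 60 = (-10385 - 11005*(-1/217) - 67270) + 60 = (-10385 + 355/7 - 67270) + 60 = -543230/7 + 60 = -542810/7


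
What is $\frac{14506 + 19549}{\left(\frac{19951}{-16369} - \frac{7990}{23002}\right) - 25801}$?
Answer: $- \frac{1282237967759}{971517546135} \approx -1.3198$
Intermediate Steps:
$\frac{14506 + 19549}{\left(\frac{19951}{-16369} - \frac{7990}{23002}\right) - 25801} = \frac{34055}{\left(19951 \left(- \frac{1}{16369}\right) - \frac{3995}{11501}\right) - 25801} = \frac{34055}{\left(- \frac{19951}{16369} - \frac{3995}{11501}\right) - 25801} = \frac{34055}{- \frac{294850606}{188259869} - 25801} = \frac{34055}{- \frac{4857587730675}{188259869}} = 34055 \left(- \frac{188259869}{4857587730675}\right) = - \frac{1282237967759}{971517546135}$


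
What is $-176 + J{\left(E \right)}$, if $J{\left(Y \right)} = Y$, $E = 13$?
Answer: $-163$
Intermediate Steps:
$-176 + J{\left(E \right)} = -176 + 13 = -163$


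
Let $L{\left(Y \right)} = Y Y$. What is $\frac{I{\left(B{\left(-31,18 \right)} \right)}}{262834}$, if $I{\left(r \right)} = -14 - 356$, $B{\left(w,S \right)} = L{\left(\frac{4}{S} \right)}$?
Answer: $- \frac{185}{131417} \approx -0.0014077$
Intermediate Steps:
$L{\left(Y \right)} = Y^{2}$
$B{\left(w,S \right)} = \frac{16}{S^{2}}$ ($B{\left(w,S \right)} = \left(\frac{4}{S}\right)^{2} = \frac{16}{S^{2}}$)
$I{\left(r \right)} = -370$
$\frac{I{\left(B{\left(-31,18 \right)} \right)}}{262834} = - \frac{370}{262834} = \left(-370\right) \frac{1}{262834} = - \frac{185}{131417}$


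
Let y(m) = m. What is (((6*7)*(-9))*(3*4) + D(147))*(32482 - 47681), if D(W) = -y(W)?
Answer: 71176917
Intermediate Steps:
D(W) = -W
(((6*7)*(-9))*(3*4) + D(147))*(32482 - 47681) = (((6*7)*(-9))*(3*4) - 1*147)*(32482 - 47681) = ((42*(-9))*12 - 147)*(-15199) = (-378*12 - 147)*(-15199) = (-4536 - 147)*(-15199) = -4683*(-15199) = 71176917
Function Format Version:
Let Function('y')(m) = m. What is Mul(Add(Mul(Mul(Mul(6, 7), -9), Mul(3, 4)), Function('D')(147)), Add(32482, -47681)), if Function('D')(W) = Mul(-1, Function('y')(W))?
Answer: 71176917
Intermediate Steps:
Function('D')(W) = Mul(-1, W)
Mul(Add(Mul(Mul(Mul(6, 7), -9), Mul(3, 4)), Function('D')(147)), Add(32482, -47681)) = Mul(Add(Mul(Mul(Mul(6, 7), -9), Mul(3, 4)), Mul(-1, 147)), Add(32482, -47681)) = Mul(Add(Mul(Mul(42, -9), 12), -147), -15199) = Mul(Add(Mul(-378, 12), -147), -15199) = Mul(Add(-4536, -147), -15199) = Mul(-4683, -15199) = 71176917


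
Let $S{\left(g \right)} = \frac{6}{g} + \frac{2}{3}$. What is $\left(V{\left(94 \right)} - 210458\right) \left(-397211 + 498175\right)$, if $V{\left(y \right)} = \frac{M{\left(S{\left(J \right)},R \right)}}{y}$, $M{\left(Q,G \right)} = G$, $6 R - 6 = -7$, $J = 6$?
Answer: $- \frac{2996064118433}{141} \approx -2.1249 \cdot 10^{10}$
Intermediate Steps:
$S{\left(g \right)} = \frac{2}{3} + \frac{6}{g}$ ($S{\left(g \right)} = \frac{6}{g} + 2 \cdot \frac{1}{3} = \frac{6}{g} + \frac{2}{3} = \frac{2}{3} + \frac{6}{g}$)
$R = - \frac{1}{6}$ ($R = 1 + \frac{1}{6} \left(-7\right) = 1 - \frac{7}{6} = - \frac{1}{6} \approx -0.16667$)
$V{\left(y \right)} = - \frac{1}{6 y}$
$\left(V{\left(94 \right)} - 210458\right) \left(-397211 + 498175\right) = \left(- \frac{1}{6 \cdot 94} - 210458\right) \left(-397211 + 498175\right) = \left(\left(- \frac{1}{6}\right) \frac{1}{94} - 210458\right) 100964 = \left(- \frac{1}{564} - 210458\right) 100964 = \left(- \frac{118698313}{564}\right) 100964 = - \frac{2996064118433}{141}$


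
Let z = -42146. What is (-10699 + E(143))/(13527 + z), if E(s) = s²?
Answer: -9750/28619 ≈ -0.34068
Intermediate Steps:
(-10699 + E(143))/(13527 + z) = (-10699 + 143²)/(13527 - 42146) = (-10699 + 20449)/(-28619) = 9750*(-1/28619) = -9750/28619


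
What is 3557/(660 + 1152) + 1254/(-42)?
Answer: -353809/12684 ≈ -27.894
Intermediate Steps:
3557/(660 + 1152) + 1254/(-42) = 3557/1812 + 1254*(-1/42) = 3557*(1/1812) - 209/7 = 3557/1812 - 209/7 = -353809/12684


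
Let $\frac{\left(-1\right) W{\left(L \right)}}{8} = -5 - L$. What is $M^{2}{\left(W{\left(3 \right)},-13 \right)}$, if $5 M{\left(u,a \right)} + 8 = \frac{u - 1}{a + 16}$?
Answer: $\frac{169}{25} \approx 6.76$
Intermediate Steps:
$W{\left(L \right)} = 40 + 8 L$ ($W{\left(L \right)} = - 8 \left(-5 - L\right) = 40 + 8 L$)
$M{\left(u,a \right)} = - \frac{8}{5} + \frac{-1 + u}{5 \left(16 + a\right)}$ ($M{\left(u,a \right)} = - \frac{8}{5} + \frac{\left(u - 1\right) \frac{1}{a + 16}}{5} = - \frac{8}{5} + \frac{\left(-1 + u\right) \frac{1}{16 + a}}{5} = - \frac{8}{5} + \frac{\frac{1}{16 + a} \left(-1 + u\right)}{5} = - \frac{8}{5} + \frac{-1 + u}{5 \left(16 + a\right)}$)
$M^{2}{\left(W{\left(3 \right)},-13 \right)} = \left(\frac{-129 + \left(40 + 8 \cdot 3\right) - -104}{5 \left(16 - 13\right)}\right)^{2} = \left(\frac{-129 + \left(40 + 24\right) + 104}{5 \cdot 3}\right)^{2} = \left(\frac{1}{5} \cdot \frac{1}{3} \left(-129 + 64 + 104\right)\right)^{2} = \left(\frac{1}{5} \cdot \frac{1}{3} \cdot 39\right)^{2} = \left(\frac{13}{5}\right)^{2} = \frac{169}{25}$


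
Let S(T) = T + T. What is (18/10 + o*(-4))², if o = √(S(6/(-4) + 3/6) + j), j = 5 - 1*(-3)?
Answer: 2481/25 - 72*√6/5 ≈ 63.967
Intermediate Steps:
S(T) = 2*T
j = 8 (j = 5 + 3 = 8)
o = √6 (o = √(2*(6/(-4) + 3/6) + 8) = √(2*(6*(-¼) + 3*(⅙)) + 8) = √(2*(-3/2 + ½) + 8) = √(2*(-1) + 8) = √(-2 + 8) = √6 ≈ 2.4495)
(18/10 + o*(-4))² = (18/10 + √6*(-4))² = (18*(⅒) - 4*√6)² = (9/5 - 4*√6)²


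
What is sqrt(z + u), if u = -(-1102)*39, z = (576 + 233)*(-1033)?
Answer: I*sqrt(792719) ≈ 890.35*I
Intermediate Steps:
z = -835697 (z = 809*(-1033) = -835697)
u = 42978 (u = -1102*(-39) = 42978)
sqrt(z + u) = sqrt(-835697 + 42978) = sqrt(-792719) = I*sqrt(792719)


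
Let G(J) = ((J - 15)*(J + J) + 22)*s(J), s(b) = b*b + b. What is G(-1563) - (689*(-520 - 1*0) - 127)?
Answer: 12043089945507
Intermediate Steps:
s(b) = b + b² (s(b) = b² + b = b + b²)
G(J) = J*(1 + J)*(22 + 2*J*(-15 + J)) (G(J) = ((J - 15)*(J + J) + 22)*(J*(1 + J)) = ((-15 + J)*(2*J) + 22)*(J*(1 + J)) = (2*J*(-15 + J) + 22)*(J*(1 + J)) = (22 + 2*J*(-15 + J))*(J*(1 + J)) = J*(1 + J)*(22 + 2*J*(-15 + J)))
G(-1563) - (689*(-520 - 1*0) - 127) = 2*(-1563)*(1 - 1563)*(11 + (-1563)² - 15*(-1563)) - (689*(-520 - 1*0) - 127) = 2*(-1563)*(-1562)*(11 + 2442969 + 23445) - (689*(-520 + 0) - 127) = 2*(-1563)*(-1562)*2466425 - (689*(-520) - 127) = 12043089587100 - (-358280 - 127) = 12043089587100 - 1*(-358407) = 12043089587100 + 358407 = 12043089945507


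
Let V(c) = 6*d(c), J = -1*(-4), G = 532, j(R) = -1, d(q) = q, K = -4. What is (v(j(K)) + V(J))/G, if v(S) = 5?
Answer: 29/532 ≈ 0.054511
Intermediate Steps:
J = 4
V(c) = 6*c
(v(j(K)) + V(J))/G = (5 + 6*4)/532 = (5 + 24)*(1/532) = 29*(1/532) = 29/532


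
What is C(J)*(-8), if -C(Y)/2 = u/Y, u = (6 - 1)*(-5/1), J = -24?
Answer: 50/3 ≈ 16.667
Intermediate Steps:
u = -25 (u = 5*(-5*1) = 5*(-5) = -25)
C(Y) = 50/Y (C(Y) = -(-50)/Y = 50/Y)
C(J)*(-8) = (50/(-24))*(-8) = (50*(-1/24))*(-8) = -25/12*(-8) = 50/3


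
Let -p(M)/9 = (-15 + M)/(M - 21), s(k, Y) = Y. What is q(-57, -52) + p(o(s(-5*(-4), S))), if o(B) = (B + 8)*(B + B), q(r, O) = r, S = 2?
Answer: -1308/19 ≈ -68.842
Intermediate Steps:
o(B) = 2*B*(8 + B) (o(B) = (8 + B)*(2*B) = 2*B*(8 + B))
p(M) = -9*(-15 + M)/(-21 + M) (p(M) = -9*(-15 + M)/(M - 21) = -9*(-15 + M)/(-21 + M))
q(-57, -52) + p(o(s(-5*(-4), S))) = -57 + 9*(15 - 2*2*(8 + 2))/(-21 + 2*2*(8 + 2)) = -57 + 9*(15 - 2*2*10)/(-21 + 2*2*10) = -57 + 9*(15 - 1*40)/(-21 + 40) = -57 + 9*(15 - 40)/19 = -57 + 9*(1/19)*(-25) = -57 - 225/19 = -1308/19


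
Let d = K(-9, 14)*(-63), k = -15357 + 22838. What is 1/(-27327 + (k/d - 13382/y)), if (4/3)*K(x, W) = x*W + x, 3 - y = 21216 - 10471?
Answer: -137041065/3744589740586 ≈ -3.6597e-5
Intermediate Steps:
y = -10742 (y = 3 - (21216 - 10471) = 3 - 1*10745 = 3 - 10745 = -10742)
K(x, W) = 3*x/4 + 3*W*x/4 (K(x, W) = 3*(x*W + x)/4 = 3*(W*x + x)/4 = 3*(x + W*x)/4 = 3*x/4 + 3*W*x/4)
k = 7481
d = 25515/4 (d = ((3/4)*(-9)*(1 + 14))*(-63) = ((3/4)*(-9)*15)*(-63) = -405/4*(-63) = 25515/4 ≈ 6378.8)
1/(-27327 + (k/d - 13382/y)) = 1/(-27327 + (7481/(25515/4) - 13382/(-10742))) = 1/(-27327 + (7481*(4/25515) - 13382*(-1/10742))) = 1/(-27327 + (29924/25515 + 6691/5371)) = 1/(-27327 + 331442669/137041065) = 1/(-3744589740586/137041065) = -137041065/3744589740586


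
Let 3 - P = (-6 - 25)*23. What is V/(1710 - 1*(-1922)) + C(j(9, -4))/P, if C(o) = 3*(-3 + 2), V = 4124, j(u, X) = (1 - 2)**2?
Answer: 45967/40633 ≈ 1.1313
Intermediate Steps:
j(u, X) = 1 (j(u, X) = (-1)**2 = 1)
P = 716 (P = 3 - (-6 - 25)*23 = 3 - (-31)*23 = 3 - 1*(-713) = 3 + 713 = 716)
C(o) = -3 (C(o) = 3*(-1) = -3)
V/(1710 - 1*(-1922)) + C(j(9, -4))/P = 4124/(1710 - 1*(-1922)) - 3/716 = 4124/(1710 + 1922) - 3*1/716 = 4124/3632 - 3/716 = 4124*(1/3632) - 3/716 = 1031/908 - 3/716 = 45967/40633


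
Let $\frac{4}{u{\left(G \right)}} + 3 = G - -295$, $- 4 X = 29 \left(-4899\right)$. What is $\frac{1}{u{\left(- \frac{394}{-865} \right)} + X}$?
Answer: $\frac{505948}{17970141497} \approx 2.8155 \cdot 10^{-5}$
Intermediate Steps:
$X = \frac{142071}{4}$ ($X = - \frac{29 \left(-4899\right)}{4} = \left(- \frac{1}{4}\right) \left(-142071\right) = \frac{142071}{4} \approx 35518.0$)
$u{\left(G \right)} = \frac{4}{292 + G}$ ($u{\left(G \right)} = \frac{4}{-3 + \left(G - -295\right)} = \frac{4}{-3 + \left(G + 295\right)} = \frac{4}{-3 + \left(295 + G\right)} = \frac{4}{292 + G}$)
$\frac{1}{u{\left(- \frac{394}{-865} \right)} + X} = \frac{1}{\frac{4}{292 - \frac{394}{-865}} + \frac{142071}{4}} = \frac{1}{\frac{4}{292 - - \frac{394}{865}} + \frac{142071}{4}} = \frac{1}{\frac{4}{292 + \frac{394}{865}} + \frac{142071}{4}} = \frac{1}{\frac{4}{\frac{252974}{865}} + \frac{142071}{4}} = \frac{1}{4 \cdot \frac{865}{252974} + \frac{142071}{4}} = \frac{1}{\frac{1730}{126487} + \frac{142071}{4}} = \frac{1}{\frac{17970141497}{505948}} = \frac{505948}{17970141497}$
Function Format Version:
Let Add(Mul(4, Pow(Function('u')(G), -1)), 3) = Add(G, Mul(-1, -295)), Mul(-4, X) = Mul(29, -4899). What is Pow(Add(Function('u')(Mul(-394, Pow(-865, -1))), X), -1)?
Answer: Rational(505948, 17970141497) ≈ 2.8155e-5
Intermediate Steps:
X = Rational(142071, 4) (X = Mul(Rational(-1, 4), Mul(29, -4899)) = Mul(Rational(-1, 4), -142071) = Rational(142071, 4) ≈ 35518.)
Function('u')(G) = Mul(4, Pow(Add(292, G), -1)) (Function('u')(G) = Mul(4, Pow(Add(-3, Add(G, Mul(-1, -295))), -1)) = Mul(4, Pow(Add(-3, Add(G, 295)), -1)) = Mul(4, Pow(Add(-3, Add(295, G)), -1)) = Mul(4, Pow(Add(292, G), -1)))
Pow(Add(Function('u')(Mul(-394, Pow(-865, -1))), X), -1) = Pow(Add(Mul(4, Pow(Add(292, Mul(-394, Pow(-865, -1))), -1)), Rational(142071, 4)), -1) = Pow(Add(Mul(4, Pow(Add(292, Mul(-394, Rational(-1, 865))), -1)), Rational(142071, 4)), -1) = Pow(Add(Mul(4, Pow(Add(292, Rational(394, 865)), -1)), Rational(142071, 4)), -1) = Pow(Add(Mul(4, Pow(Rational(252974, 865), -1)), Rational(142071, 4)), -1) = Pow(Add(Mul(4, Rational(865, 252974)), Rational(142071, 4)), -1) = Pow(Add(Rational(1730, 126487), Rational(142071, 4)), -1) = Pow(Rational(17970141497, 505948), -1) = Rational(505948, 17970141497)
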